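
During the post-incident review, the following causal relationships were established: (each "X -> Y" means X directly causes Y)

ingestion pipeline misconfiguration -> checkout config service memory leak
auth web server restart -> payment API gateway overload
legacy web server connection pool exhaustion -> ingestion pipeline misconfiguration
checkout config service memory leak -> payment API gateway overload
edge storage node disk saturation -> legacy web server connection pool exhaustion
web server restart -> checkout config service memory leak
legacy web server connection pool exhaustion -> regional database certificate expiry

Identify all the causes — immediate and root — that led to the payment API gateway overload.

Immediate causes of the payment API gateway overload: the checkout config service memory leak, the auth web server restart.
Further upstream: the edge storage node disk saturation, the legacy web server connection pool exhaustion, the ingestion pipeline misconfiguration, the web server restart.

the auth web server restart, the checkout config service memory leak, the edge storage node disk saturation, the ingestion pipeline misconfiguration, the legacy web server connection pool exhaustion, the web server restart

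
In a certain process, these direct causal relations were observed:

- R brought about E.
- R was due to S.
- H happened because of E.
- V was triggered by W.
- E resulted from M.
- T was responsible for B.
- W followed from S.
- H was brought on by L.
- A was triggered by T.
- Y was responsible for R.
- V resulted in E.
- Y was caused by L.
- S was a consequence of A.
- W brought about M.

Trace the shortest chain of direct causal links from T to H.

T → A
A → S
S → R
R → E
E → H
Length: 5 steps.

T → A → S → R → E → H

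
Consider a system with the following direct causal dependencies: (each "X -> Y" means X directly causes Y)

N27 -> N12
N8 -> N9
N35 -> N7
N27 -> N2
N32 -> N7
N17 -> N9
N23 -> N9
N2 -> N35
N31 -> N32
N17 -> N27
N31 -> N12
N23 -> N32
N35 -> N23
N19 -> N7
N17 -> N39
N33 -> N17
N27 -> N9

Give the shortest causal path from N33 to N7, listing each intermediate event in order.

N33 → N17 → N27 → N2 → N35 → N7

N33 → N17
N17 → N27
N27 → N2
N2 → N35
N35 → N7
Length: 5 steps.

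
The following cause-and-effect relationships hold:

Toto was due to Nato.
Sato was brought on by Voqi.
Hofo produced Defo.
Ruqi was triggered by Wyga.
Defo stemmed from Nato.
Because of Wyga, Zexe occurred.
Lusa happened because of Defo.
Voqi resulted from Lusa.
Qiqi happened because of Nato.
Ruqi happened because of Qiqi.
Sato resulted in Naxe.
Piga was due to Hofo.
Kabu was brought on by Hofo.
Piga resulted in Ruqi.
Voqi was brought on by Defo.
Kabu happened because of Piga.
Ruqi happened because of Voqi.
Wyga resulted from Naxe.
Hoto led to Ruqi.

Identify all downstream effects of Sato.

Naxe, Ruqi, Wyga, Zexe

Direct effects: Naxe.
2 steps out: Wyga.
3 steps out: Zexe, Ruqi.
Not reachable from it: Nato, Hofo, Piga, Hoto, Toto, Defo, Lusa, Voqi, Kabu, Qiqi.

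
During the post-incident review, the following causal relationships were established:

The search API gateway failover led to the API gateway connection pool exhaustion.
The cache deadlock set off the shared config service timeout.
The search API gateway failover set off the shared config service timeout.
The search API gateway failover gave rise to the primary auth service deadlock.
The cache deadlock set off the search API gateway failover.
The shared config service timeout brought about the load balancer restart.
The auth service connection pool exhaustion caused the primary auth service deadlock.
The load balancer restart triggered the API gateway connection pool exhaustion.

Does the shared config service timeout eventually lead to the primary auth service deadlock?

The shared config service timeout leads to the load balancer restart, the API gateway connection pool exhaustion; the primary auth service deadlock is not among them.

No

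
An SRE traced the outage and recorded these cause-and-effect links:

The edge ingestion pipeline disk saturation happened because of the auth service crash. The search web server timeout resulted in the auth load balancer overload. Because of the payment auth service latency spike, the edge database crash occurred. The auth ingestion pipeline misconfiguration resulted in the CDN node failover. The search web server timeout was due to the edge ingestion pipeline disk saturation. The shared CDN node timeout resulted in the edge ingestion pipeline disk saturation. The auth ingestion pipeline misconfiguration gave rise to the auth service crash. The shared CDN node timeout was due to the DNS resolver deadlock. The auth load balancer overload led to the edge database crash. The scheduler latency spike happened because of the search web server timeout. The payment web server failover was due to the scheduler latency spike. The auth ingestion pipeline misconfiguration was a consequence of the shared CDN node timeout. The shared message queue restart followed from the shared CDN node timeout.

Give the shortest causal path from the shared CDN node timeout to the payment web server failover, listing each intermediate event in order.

the shared CDN node timeout → the edge ingestion pipeline disk saturation → the search web server timeout → the scheduler latency spike → the payment web server failover

the shared CDN node timeout → the edge ingestion pipeline disk saturation
the edge ingestion pipeline disk saturation → the search web server timeout
the search web server timeout → the scheduler latency spike
the scheduler latency spike → the payment web server failover
Length: 4 steps.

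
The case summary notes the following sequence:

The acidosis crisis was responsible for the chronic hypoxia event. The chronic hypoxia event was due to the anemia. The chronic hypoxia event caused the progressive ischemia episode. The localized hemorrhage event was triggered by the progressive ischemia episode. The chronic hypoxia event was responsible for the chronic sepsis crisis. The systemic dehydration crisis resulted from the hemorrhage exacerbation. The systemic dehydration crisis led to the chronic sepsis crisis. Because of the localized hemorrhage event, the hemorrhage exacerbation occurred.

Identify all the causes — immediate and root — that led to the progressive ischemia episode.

the acidosis crisis, the anemia, the chronic hypoxia event

Immediate cause of the progressive ischemia episode: the chronic hypoxia event.
Further upstream: the acidosis crisis, the anemia.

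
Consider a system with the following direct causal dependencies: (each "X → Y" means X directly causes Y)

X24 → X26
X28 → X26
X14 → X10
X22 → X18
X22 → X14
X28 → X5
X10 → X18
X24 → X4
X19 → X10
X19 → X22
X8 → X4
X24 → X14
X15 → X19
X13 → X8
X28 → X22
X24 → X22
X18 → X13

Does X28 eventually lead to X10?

Yes

There is a causal chain: X28 → X22 → X14 → X10.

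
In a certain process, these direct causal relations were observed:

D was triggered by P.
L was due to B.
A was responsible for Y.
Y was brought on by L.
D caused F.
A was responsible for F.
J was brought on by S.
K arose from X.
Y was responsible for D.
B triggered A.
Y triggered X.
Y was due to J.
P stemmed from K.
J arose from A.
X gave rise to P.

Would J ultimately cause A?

No

J leads to Y, X, K, P, D, F; A is not among them.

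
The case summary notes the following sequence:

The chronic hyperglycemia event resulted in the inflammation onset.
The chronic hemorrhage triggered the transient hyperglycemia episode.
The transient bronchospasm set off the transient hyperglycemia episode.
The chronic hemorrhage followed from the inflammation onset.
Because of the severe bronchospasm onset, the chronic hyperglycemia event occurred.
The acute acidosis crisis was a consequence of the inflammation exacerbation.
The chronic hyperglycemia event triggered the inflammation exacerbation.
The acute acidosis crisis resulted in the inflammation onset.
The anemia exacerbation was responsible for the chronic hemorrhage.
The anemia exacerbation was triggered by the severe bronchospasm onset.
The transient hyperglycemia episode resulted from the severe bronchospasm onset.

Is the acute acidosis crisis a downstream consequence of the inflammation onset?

The inflammation onset leads to the chronic hemorrhage, the transient hyperglycemia episode; the acute acidosis crisis is not among them.

No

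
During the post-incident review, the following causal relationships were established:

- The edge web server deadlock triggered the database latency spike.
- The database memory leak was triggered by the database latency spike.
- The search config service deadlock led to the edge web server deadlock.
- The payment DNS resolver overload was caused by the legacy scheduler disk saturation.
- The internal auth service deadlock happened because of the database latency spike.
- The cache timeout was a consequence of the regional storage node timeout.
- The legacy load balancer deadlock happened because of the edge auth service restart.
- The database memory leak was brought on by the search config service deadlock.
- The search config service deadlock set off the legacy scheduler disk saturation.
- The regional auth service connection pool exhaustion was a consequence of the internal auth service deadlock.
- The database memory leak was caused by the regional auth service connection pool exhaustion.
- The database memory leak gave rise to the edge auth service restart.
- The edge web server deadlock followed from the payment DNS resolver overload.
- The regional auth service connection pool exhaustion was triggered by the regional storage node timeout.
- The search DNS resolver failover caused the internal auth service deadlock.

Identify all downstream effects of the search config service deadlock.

the database latency spike, the database memory leak, the edge auth service restart, the edge web server deadlock, the internal auth service deadlock, the legacy load balancer deadlock, the legacy scheduler disk saturation, the payment DNS resolver overload, the regional auth service connection pool exhaustion

Direct effects: the legacy scheduler disk saturation, the edge web server deadlock, the database memory leak.
2 steps out: the payment DNS resolver overload, the database latency spike, the edge auth service restart.
3 steps out: the internal auth service deadlock, the legacy load balancer deadlock.
4 steps out: the regional auth service connection pool exhaustion.
Not reachable from it: the search DNS resolver failover, the regional storage node timeout, the cache timeout.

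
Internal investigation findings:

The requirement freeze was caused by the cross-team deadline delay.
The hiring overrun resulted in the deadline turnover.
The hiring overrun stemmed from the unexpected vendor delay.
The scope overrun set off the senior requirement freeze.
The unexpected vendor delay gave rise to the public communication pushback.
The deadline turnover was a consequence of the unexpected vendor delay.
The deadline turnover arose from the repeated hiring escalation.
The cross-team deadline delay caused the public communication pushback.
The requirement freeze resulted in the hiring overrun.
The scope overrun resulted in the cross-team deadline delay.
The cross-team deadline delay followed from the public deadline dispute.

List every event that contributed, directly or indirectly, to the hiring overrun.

the cross-team deadline delay, the public deadline dispute, the requirement freeze, the scope overrun, the unexpected vendor delay

Immediate causes of the hiring overrun: the unexpected vendor delay, the requirement freeze.
Further upstream: the scope overrun, the public deadline dispute, the cross-team deadline delay.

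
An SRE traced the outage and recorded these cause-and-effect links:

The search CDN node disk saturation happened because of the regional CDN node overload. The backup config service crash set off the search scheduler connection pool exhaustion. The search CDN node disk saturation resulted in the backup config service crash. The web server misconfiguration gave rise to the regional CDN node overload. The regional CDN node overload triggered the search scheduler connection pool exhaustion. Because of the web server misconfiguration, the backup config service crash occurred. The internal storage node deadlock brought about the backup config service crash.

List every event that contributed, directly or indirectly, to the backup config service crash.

Immediate causes of the backup config service crash: the web server misconfiguration, the search CDN node disk saturation, the internal storage node deadlock.
Further upstream: the regional CDN node overload.

the internal storage node deadlock, the regional CDN node overload, the search CDN node disk saturation, the web server misconfiguration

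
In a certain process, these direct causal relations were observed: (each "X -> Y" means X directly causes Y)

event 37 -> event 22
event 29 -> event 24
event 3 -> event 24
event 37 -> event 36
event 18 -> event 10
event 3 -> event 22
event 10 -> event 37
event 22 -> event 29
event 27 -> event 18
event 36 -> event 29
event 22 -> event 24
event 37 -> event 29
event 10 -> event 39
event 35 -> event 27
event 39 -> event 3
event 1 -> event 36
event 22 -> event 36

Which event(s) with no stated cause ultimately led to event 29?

Tracing upstream from event 29: event 29 ← event 37 ← event 10 ← event 18 ← event 27 ← event 35.
A separate upstream branch: event 29 ← event 36 ← event 1.
Each of those chain origins has no stated cause.

event 1, event 35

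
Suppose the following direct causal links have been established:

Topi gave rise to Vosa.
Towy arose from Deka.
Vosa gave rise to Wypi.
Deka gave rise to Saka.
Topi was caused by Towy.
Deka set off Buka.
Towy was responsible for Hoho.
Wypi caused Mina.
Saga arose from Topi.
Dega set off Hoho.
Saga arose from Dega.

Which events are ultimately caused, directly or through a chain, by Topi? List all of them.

Mina, Saga, Vosa, Wypi

Direct effects: Vosa, Saga.
2 steps out: Wypi.
3 steps out: Mina.
Not reachable from it: Deka, Buka, Towy, Dega, Hoho, Saka.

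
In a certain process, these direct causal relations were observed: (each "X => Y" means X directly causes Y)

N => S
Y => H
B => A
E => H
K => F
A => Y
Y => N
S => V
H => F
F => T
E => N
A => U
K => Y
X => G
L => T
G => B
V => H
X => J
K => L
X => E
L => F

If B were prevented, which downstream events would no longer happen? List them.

Downstream of B: A, U, Y, N, S, V, H, F, T.
Of those, still caused via another path: Y, N, S, V, H, F, T.
The remainder have no surviving cause.

A, U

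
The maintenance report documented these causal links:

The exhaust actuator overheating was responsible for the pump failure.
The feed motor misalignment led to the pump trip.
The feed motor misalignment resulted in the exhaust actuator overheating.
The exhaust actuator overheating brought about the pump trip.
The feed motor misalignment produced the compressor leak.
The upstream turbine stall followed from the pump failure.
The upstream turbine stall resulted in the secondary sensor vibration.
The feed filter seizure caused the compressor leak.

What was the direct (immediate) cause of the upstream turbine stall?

Upstream contributors include the feed motor misalignment, the exhaust actuator overheating, but only the pump failure feeds directly into the upstream turbine stall.

the pump failure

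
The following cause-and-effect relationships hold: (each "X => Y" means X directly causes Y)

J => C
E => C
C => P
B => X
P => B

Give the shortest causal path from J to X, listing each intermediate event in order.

J → C → P → B → X

J → C
C → P
P → B
B → X
Length: 4 steps.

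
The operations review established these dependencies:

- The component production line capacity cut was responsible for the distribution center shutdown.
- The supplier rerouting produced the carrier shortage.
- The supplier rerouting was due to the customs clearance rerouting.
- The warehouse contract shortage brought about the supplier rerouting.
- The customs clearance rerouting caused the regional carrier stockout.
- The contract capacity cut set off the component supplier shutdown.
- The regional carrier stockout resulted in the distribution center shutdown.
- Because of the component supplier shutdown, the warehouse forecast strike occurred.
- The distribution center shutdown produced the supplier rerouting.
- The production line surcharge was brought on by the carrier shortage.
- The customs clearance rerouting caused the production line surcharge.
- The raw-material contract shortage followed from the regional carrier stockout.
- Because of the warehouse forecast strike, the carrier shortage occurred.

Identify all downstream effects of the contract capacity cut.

the carrier shortage, the component supplier shutdown, the production line surcharge, the warehouse forecast strike

Direct effects: the component supplier shutdown.
2 steps out: the warehouse forecast strike.
3 steps out: the carrier shortage.
4 steps out: the production line surcharge.
Not reachable from it: the customs clearance rerouting, the regional carrier stockout, the component production line capacity cut, the warehouse contract shortage, the distribution center shutdown, the raw-material contract shortage, the supplier rerouting.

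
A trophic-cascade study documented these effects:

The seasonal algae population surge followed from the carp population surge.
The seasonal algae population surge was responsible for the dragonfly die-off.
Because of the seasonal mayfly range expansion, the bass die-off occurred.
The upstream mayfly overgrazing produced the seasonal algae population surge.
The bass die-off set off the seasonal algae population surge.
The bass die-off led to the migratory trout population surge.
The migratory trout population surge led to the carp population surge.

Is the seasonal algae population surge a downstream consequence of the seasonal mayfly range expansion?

Yes

There is a causal chain: the seasonal mayfly range expansion → the bass die-off → the seasonal algae population surge.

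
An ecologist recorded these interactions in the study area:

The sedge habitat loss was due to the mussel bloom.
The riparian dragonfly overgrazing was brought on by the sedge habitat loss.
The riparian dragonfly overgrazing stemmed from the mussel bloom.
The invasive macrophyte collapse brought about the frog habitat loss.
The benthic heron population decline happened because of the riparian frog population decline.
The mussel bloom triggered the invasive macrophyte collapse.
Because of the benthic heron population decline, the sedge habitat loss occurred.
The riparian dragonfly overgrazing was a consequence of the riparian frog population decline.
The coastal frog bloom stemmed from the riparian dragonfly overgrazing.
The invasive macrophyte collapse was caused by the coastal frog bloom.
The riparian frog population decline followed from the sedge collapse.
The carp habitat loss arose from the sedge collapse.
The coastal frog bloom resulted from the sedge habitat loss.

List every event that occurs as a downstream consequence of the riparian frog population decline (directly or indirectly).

the benthic heron population decline, the coastal frog bloom, the frog habitat loss, the invasive macrophyte collapse, the riparian dragonfly overgrazing, the sedge habitat loss

Direct effects: the benthic heron population decline, the riparian dragonfly overgrazing.
2 steps out: the sedge habitat loss, the coastal frog bloom.
3 steps out: the invasive macrophyte collapse.
4 steps out: the frog habitat loss.
Not reachable from it: the mussel bloom, the sedge collapse, the carp habitat loss.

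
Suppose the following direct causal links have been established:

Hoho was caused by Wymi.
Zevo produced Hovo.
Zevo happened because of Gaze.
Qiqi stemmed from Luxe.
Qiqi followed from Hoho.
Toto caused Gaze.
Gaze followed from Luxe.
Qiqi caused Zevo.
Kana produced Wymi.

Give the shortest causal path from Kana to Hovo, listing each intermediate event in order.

Kana → Wymi
Wymi → Hoho
Hoho → Qiqi
Qiqi → Zevo
Zevo → Hovo
Length: 5 steps.

Kana → Wymi → Hoho → Qiqi → Zevo → Hovo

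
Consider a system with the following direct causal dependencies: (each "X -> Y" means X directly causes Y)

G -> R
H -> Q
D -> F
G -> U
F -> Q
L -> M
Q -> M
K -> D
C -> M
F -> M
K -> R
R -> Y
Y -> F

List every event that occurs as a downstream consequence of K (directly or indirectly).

Direct effects: R, D.
2 steps out: Y, F.
3 steps out: Q, M.
Not reachable from it: G, H, U, L, C.

D, F, M, Q, R, Y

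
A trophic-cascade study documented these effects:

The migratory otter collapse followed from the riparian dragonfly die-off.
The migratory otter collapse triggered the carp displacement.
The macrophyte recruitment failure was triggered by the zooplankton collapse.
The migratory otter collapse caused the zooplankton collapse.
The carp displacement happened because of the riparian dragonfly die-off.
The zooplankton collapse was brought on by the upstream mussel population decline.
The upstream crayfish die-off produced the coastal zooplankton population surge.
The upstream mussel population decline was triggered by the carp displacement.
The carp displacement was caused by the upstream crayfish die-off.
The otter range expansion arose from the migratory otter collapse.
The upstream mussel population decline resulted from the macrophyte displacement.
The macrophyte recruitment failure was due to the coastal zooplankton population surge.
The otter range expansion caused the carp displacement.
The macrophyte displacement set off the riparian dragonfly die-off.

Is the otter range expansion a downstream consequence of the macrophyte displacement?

Yes

There is a causal chain: the macrophyte displacement → the riparian dragonfly die-off → the migratory otter collapse → the otter range expansion.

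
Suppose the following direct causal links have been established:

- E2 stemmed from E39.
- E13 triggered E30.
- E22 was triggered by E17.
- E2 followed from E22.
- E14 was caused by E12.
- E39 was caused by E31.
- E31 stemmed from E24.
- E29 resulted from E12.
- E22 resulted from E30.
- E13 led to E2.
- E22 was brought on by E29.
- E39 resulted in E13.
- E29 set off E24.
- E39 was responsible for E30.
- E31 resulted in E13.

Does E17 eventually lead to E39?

No

E17 leads to E22, E2; E39 is not among them.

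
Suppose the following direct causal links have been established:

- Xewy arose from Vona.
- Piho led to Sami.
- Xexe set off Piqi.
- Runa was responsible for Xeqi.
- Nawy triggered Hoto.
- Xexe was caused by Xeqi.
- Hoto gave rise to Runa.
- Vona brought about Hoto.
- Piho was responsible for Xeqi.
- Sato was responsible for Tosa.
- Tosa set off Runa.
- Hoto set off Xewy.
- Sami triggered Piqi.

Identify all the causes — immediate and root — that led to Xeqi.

Immediate causes of Xeqi: Piho, Runa.
Further upstream: Sato, Nawy, Vona, Hoto, Tosa.

Hoto, Nawy, Piho, Runa, Sato, Tosa, Vona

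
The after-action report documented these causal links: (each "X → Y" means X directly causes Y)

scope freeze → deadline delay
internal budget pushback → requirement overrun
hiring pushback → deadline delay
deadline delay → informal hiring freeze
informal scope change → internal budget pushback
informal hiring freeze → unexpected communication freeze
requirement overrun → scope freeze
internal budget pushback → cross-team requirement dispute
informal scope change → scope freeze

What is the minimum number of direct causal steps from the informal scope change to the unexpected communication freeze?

4

Shortest chain: the informal scope change → the scope freeze → the deadline delay → the informal hiring freeze → the unexpected communication freeze.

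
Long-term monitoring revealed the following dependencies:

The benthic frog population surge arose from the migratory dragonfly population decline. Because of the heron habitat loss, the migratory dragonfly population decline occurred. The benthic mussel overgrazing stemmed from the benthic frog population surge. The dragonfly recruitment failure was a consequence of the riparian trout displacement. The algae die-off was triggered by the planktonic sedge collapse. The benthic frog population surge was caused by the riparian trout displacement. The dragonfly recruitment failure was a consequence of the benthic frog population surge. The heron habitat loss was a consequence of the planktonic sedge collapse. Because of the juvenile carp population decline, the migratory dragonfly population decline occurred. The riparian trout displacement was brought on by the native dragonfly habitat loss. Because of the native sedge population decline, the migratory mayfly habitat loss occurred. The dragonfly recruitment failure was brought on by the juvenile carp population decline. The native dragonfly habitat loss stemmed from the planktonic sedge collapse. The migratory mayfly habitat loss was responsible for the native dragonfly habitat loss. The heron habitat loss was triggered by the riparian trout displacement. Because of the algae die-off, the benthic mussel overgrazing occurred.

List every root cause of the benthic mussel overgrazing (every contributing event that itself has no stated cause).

Tracing upstream from the benthic mussel overgrazing: the benthic mussel overgrazing ← the benthic frog population surge ← the riparian trout displacement ← the native dragonfly habitat loss ← the migratory mayfly habitat loss ← the native sedge population decline.
A separate upstream branch: the benthic mussel overgrazing ← the benthic frog population surge ← the migratory dragonfly population decline ← the juvenile carp population decline.
A separate upstream branch: the benthic mussel overgrazing ← the algae die-off ← the planktonic sedge collapse.
Each of those chain origins has no stated cause.

the juvenile carp population decline, the native sedge population decline, the planktonic sedge collapse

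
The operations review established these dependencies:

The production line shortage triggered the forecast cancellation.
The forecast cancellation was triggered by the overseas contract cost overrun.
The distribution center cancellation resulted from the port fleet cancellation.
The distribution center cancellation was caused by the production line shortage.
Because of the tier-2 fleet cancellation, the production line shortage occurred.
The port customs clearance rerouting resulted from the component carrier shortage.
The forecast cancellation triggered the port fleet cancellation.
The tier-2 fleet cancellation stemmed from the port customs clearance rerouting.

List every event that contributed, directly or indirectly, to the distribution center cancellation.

the component carrier shortage, the forecast cancellation, the overseas contract cost overrun, the port customs clearance rerouting, the port fleet cancellation, the production line shortage, the tier-2 fleet cancellation

Immediate causes of the distribution center cancellation: the production line shortage, the port fleet cancellation.
Further upstream: the component carrier shortage, the port customs clearance rerouting, the tier-2 fleet cancellation, the forecast cancellation, the overseas contract cost overrun.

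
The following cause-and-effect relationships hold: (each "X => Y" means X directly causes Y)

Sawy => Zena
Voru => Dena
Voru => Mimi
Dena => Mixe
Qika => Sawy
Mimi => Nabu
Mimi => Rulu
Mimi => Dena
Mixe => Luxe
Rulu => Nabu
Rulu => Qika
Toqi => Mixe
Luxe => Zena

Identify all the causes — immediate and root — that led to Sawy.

Immediate cause of Sawy: Qika.
Further upstream: Voru, Mimi, Rulu.

Mimi, Qika, Rulu, Voru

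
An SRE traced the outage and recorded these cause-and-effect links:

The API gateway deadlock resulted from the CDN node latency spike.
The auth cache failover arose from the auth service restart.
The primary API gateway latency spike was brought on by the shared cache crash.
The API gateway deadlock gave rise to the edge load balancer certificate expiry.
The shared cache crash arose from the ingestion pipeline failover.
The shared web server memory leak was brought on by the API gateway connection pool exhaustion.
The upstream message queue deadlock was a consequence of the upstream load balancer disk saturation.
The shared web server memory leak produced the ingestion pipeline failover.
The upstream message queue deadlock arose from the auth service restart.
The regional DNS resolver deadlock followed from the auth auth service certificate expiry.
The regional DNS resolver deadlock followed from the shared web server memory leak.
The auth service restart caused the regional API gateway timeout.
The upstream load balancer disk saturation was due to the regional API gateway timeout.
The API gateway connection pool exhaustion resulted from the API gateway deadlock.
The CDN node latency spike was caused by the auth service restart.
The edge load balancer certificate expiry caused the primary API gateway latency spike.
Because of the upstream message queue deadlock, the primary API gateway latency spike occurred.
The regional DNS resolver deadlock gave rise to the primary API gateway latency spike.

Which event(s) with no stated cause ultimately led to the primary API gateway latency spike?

the auth auth service certificate expiry, the auth service restart

Tracing upstream from the primary API gateway latency spike: the primary API gateway latency spike ← the upstream message queue deadlock ← the auth service restart.
A separate upstream branch: the primary API gateway latency spike ← the regional DNS resolver deadlock ← the auth auth service certificate expiry.
Each of those chain origins has no stated cause.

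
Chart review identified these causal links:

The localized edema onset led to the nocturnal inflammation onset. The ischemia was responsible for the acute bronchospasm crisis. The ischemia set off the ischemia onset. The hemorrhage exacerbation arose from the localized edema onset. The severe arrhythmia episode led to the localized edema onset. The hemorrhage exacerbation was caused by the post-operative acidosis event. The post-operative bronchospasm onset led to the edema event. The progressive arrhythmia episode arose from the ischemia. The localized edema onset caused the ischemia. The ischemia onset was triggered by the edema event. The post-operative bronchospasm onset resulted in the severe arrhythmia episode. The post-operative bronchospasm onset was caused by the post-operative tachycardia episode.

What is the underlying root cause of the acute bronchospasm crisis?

Tracing upstream from the acute bronchospasm crisis: the acute bronchospasm crisis ← the ischemia ← the localized edema onset ← the severe arrhythmia episode ← the post-operative bronchospasm onset ← the post-operative tachycardia episode.
The post-operative tachycardia episode has no stated cause, so it is the root.

the post-operative tachycardia episode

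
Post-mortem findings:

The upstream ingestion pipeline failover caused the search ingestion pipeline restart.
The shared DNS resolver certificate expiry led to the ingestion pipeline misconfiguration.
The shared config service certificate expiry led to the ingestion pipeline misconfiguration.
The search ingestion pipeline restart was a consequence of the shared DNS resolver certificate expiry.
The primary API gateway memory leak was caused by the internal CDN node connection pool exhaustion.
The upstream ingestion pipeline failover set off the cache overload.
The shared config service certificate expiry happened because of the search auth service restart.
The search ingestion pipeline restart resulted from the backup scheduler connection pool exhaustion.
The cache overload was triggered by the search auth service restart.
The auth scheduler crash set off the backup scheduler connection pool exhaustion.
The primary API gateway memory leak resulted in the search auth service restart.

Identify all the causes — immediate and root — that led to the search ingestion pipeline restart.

the auth scheduler crash, the backup scheduler connection pool exhaustion, the shared DNS resolver certificate expiry, the upstream ingestion pipeline failover

Immediate causes of the search ingestion pipeline restart: the upstream ingestion pipeline failover, the shared DNS resolver certificate expiry, the backup scheduler connection pool exhaustion.
Further upstream: the auth scheduler crash.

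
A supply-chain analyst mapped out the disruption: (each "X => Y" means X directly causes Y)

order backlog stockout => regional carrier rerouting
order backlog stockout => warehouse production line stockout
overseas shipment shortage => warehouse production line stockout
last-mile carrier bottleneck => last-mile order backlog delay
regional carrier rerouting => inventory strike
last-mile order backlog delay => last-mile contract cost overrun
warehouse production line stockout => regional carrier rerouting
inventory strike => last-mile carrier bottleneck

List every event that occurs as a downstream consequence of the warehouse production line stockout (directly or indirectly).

Direct effects: the regional carrier rerouting.
2 steps out: the inventory strike.
3 steps out: the last-mile carrier bottleneck.
4 steps out: the last-mile order backlog delay.
5 steps out: the last-mile contract cost overrun.
Not reachable from it: the order backlog stockout, the overseas shipment shortage.

the inventory strike, the last-mile carrier bottleneck, the last-mile contract cost overrun, the last-mile order backlog delay, the regional carrier rerouting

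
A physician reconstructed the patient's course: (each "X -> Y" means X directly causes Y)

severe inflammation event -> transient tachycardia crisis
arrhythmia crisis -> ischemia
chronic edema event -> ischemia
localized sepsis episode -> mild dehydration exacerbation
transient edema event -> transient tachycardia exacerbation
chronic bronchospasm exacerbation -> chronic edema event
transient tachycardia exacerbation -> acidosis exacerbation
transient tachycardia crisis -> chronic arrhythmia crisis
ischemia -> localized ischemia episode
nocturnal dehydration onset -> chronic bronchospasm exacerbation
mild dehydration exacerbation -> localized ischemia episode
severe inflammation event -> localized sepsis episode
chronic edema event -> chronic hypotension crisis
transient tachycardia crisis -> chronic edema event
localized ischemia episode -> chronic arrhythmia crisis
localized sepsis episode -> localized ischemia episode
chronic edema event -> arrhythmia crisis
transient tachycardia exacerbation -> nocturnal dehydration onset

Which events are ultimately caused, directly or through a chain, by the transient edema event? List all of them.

the acidosis exacerbation, the arrhythmia crisis, the chronic arrhythmia crisis, the chronic bronchospasm exacerbation, the chronic edema event, the chronic hypotension crisis, the ischemia, the localized ischemia episode, the nocturnal dehydration onset, the transient tachycardia exacerbation

Direct effects: the transient tachycardia exacerbation.
2 steps out: the nocturnal dehydration onset, the acidosis exacerbation.
3 steps out: the chronic bronchospasm exacerbation.
4 steps out: the chronic edema event.
5 steps out: the arrhythmia crisis, the chronic hypotension crisis, the ischemia.
6 steps out: the localized ischemia episode.
7 steps out: the chronic arrhythmia crisis.
Not reachable from it: the severe inflammation event, the transient tachycardia crisis, the localized sepsis episode, the mild dehydration exacerbation.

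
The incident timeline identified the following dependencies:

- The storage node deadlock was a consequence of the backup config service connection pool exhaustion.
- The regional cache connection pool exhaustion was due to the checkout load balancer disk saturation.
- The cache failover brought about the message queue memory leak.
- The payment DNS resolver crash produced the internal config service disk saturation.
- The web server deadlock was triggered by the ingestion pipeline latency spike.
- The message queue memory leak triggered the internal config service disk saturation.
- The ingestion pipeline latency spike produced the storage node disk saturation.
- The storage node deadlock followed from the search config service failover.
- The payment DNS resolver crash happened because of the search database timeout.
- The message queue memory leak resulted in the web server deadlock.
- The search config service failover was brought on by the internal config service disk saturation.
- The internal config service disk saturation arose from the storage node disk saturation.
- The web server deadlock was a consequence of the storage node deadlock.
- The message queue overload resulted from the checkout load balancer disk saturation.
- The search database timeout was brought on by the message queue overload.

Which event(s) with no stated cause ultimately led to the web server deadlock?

the backup config service connection pool exhaustion, the cache failover, the checkout load balancer disk saturation, the ingestion pipeline latency spike

Tracing upstream from the web server deadlock: the web server deadlock ← the ingestion pipeline latency spike.
A separate upstream branch: the web server deadlock ← the message queue memory leak ← the cache failover.
A separate upstream branch: the web server deadlock ← the storage node deadlock ← the search config service failover ← the internal config service disk saturation ← the payment DNS resolver crash ← the search database timeout ← the message queue overload ← the checkout load balancer disk saturation.
A separate upstream branch: the web server deadlock ← the storage node deadlock ← the backup config service connection pool exhaustion.
Each of those chain origins has no stated cause.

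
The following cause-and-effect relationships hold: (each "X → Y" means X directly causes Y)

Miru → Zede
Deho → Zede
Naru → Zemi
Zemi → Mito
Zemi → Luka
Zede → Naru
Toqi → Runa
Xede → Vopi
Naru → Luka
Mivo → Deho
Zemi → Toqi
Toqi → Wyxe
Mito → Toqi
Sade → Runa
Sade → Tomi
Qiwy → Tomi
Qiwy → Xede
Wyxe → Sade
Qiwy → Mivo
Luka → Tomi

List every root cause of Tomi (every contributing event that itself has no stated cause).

Tracing upstream from Tomi: Tomi ← Qiwy.
A separate upstream branch: Tomi ← Luka ← Naru ← Zede ← Miru.
Each of those chain origins has no stated cause.

Miru, Qiwy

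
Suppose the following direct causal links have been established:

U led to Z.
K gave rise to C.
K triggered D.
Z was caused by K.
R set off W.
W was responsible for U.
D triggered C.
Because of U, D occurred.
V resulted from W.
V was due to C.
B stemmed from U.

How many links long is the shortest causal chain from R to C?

4

Shortest chain: R → W → U → D → C.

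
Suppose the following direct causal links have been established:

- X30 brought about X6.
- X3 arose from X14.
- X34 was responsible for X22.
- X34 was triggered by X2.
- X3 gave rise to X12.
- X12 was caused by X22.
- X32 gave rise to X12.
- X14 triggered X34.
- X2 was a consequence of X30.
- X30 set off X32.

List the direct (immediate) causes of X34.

Upstream contributors include X30, but only X14, X2 feed directly into X34.

X14, X2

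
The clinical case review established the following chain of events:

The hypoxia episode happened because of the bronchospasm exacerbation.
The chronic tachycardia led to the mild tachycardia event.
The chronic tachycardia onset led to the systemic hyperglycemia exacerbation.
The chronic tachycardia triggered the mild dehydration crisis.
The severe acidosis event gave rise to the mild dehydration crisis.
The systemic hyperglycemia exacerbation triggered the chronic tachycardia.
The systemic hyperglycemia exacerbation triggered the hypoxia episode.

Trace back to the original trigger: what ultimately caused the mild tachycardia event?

Tracing upstream from the mild tachycardia event: the mild tachycardia event ← the chronic tachycardia ← the systemic hyperglycemia exacerbation ← the chronic tachycardia onset.
The chronic tachycardia onset has no stated cause, so it is the root.

the chronic tachycardia onset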